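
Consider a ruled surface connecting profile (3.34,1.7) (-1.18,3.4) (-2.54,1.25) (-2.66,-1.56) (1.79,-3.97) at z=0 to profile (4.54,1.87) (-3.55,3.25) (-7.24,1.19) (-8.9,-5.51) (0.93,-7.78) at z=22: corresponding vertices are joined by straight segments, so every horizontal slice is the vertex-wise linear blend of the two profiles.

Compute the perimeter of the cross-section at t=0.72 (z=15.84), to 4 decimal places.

Cross-section at t=0.72: each vertex is (1-t)·p0[i] + t·p1[i].
  v1: (1-0.72)·(3.34,1.7) + 0.72·(4.54,1.87) = (4.2040,1.8224)
  v2: (1-0.72)·(-1.18,3.4) + 0.72·(-3.55,3.25) = (-2.8864,3.2920)
  v3: (1-0.72)·(-2.54,1.25) + 0.72·(-7.24,1.19) = (-5.9240,1.2068)
  v4: (1-0.72)·(-2.66,-1.56) + 0.72·(-8.9,-5.51) = (-7.1528,-4.4040)
  v5: (1-0.72)·(1.79,-3.97) + 0.72·(0.93,-7.78) = (1.1708,-6.7132)
Perimeter = Σ |v_{i+1} − v_i|:
  edge 1→2: √(-7.0904² + 1.4696²) = 7.2411 (running 7.2411)
  edge 2→3: √(-3.0376² + -2.0852²) = 3.6844 (running 10.9255)
  edge 3→4: √(-1.2288² + -5.6108²) = 5.7438 (running 16.6693)
  edge 4→5: √(8.3236² + -2.3092²) = 8.6380 (running 25.3073)
  edge 5→1: √(3.0332² + 8.5356²) = 9.0585 (running 34.3658)
Perimeter = 34.3658

Perimeter at t=0.72: 34.3658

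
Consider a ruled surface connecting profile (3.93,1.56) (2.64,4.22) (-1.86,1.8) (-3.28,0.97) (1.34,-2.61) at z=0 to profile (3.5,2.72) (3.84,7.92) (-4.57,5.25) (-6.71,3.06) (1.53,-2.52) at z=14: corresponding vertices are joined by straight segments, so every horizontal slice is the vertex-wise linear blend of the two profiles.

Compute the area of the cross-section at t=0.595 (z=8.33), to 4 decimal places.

Area at t=0.595: 43.5644

Cross-section at t=0.595: each vertex is (1-t)·p0[i] + t·p1[i].
  v1: (1-0.595)·(3.93,1.56) + 0.595·(3.5,2.72) = (3.6742,2.2502)
  v2: (1-0.595)·(2.64,4.22) + 0.595·(3.84,7.92) = (3.3540,6.4215)
  v3: (1-0.595)·(-1.86,1.8) + 0.595·(-4.57,5.25) = (-3.4725,3.8527)
  v4: (1-0.595)·(-3.28,0.97) + 0.595·(-6.71,3.06) = (-5.3209,2.2136)
  v5: (1-0.595)·(1.34,-2.61) + 0.595·(1.53,-2.52) = (1.4531,-2.5564)
Shoelace sum Σ(x_i·y_{i+1} − x_{i+1}·y_i):
  i=1: 3.6742·6.4215 − 3.3540·2.2502 = +16.0464 (running +16.0464)
  i=2: 3.3540·3.8527 − -3.4725·6.4215 = +35.2205 (running +51.2668)
  i=3: -3.4725·2.2136 − -5.3209·3.8527 = +12.8135 (running +64.0803)
  i=4: -5.3209·-2.5564 − 1.4531·2.2136 = +10.3861 (running +74.4664)
  i=5: 1.4531·2.2502 − 3.6742·-2.5564 = +12.6624 (running +87.1288)
Area = |Σ|/2 = |87.1288|/2 = 43.5644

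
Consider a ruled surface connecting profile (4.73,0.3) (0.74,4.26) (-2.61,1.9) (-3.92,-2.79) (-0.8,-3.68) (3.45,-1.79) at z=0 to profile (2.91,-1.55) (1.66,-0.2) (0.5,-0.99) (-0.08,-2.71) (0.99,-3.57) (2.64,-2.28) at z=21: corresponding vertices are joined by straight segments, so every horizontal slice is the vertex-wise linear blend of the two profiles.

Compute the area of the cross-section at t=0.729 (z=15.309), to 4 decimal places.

Cross-section at t=0.729: each vertex is (1-t)·p0[i] + t·p1[i].
  v1: (1-0.729)·(4.73,0.3) + 0.729·(2.91,-1.55) = (3.4032,-1.0487)
  v2: (1-0.729)·(0.74,4.26) + 0.729·(1.66,-0.2) = (1.4107,1.0087)
  v3: (1-0.729)·(-2.61,1.9) + 0.729·(0.5,-0.99) = (-0.3428,-0.2068)
  v4: (1-0.729)·(-3.92,-2.79) + 0.729·(-0.08,-2.71) = (-1.1206,-2.7317)
  v5: (1-0.729)·(-0.8,-3.68) + 0.729·(0.99,-3.57) = (0.5049,-3.5998)
  v6: (1-0.729)·(3.45,-1.79) + 0.729·(2.64,-2.28) = (2.8595,-2.1472)
Shoelace sum Σ(x_i·y_{i+1} − x_{i+1}·y_i):
  i=1: 3.4032·1.0087 − 1.4107·-1.0487 = +4.9120 (running +4.9120)
  i=2: 1.4107·-0.2068 − -0.3428·1.0087 = +0.0540 (running +4.9660)
  i=3: -0.3428·-2.7317 − -1.1206·-0.2068 = +0.7047 (running +5.6707)
  i=4: -1.1206·-3.5998 − 0.5049·-2.7317 = +5.4133 (running +11.0841)
  i=5: 0.5049·-2.1472 − 2.8595·-3.5998 = +9.2095 (running +20.2936)
  i=6: 2.8595·-1.0487 − 3.4032·-2.1472 = +4.3088 (running +24.6024)
Area = |Σ|/2 = |24.6024|/2 = 12.3012

Area at t=0.729: 12.3012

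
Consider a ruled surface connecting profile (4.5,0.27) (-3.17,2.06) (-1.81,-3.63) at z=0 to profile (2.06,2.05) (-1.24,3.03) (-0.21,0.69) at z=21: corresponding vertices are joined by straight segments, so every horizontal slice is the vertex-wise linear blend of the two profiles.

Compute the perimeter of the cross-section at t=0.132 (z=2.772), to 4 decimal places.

Perimeter at t=0.132: 19.4886

Cross-section at t=0.132: each vertex is (1-t)·p0[i] + t·p1[i].
  v1: (1-0.132)·(4.5,0.27) + 0.132·(2.06,2.05) = (4.1779,0.5050)
  v2: (1-0.132)·(-3.17,2.06) + 0.132·(-1.24,3.03) = (-2.9152,2.1880)
  v3: (1-0.132)·(-1.81,-3.63) + 0.132·(-0.21,0.69) = (-1.5988,-3.0598)
Perimeter = Σ |v_{i+1} − v_i|:
  edge 1→2: √(-7.0932² + 1.6831²) = 7.2901 (running 7.2901)
  edge 2→3: √(1.3164² + -5.2478²) = 5.4104 (running 12.7005)
  edge 3→1: √(5.7767² + 3.5647²) = 6.7881 (running 19.4886)
Perimeter = 19.4886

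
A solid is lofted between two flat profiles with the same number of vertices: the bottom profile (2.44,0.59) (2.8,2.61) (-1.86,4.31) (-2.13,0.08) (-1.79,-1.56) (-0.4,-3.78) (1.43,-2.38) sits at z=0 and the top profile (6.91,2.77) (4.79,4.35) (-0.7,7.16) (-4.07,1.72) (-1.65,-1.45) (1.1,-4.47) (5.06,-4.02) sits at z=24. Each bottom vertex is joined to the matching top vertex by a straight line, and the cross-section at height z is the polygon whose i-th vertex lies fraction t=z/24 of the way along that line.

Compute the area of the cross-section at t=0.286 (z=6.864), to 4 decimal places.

Area at t=0.286: 38.8985

Cross-section at t=0.286: each vertex is (1-t)·p0[i] + t·p1[i].
  v1: (1-0.286)·(2.44,0.59) + 0.286·(6.91,2.77) = (3.7184,1.2135)
  v2: (1-0.286)·(2.8,2.61) + 0.286·(4.79,4.35) = (3.3691,3.1076)
  v3: (1-0.286)·(-1.86,4.31) + 0.286·(-0.7,7.16) = (-1.5282,5.1251)
  v4: (1-0.286)·(-2.13,0.08) + 0.286·(-4.07,1.72) = (-2.6848,0.5490)
  v5: (1-0.286)·(-1.79,-1.56) + 0.286·(-1.65,-1.45) = (-1.7500,-1.5285)
  v6: (1-0.286)·(-0.4,-3.78) + 0.286·(1.1,-4.47) = (0.0290,-3.9773)
  v7: (1-0.286)·(1.43,-2.38) + 0.286·(5.06,-4.02) = (2.4682,-2.8490)
Shoelace sum Σ(x_i·y_{i+1} − x_{i+1}·y_i):
  i=1: 3.7184·3.1076 − 3.3691·1.2135 = +7.4671 (running +7.4671)
  i=2: 3.3691·5.1251 − -1.5282·3.1076 = +22.0164 (running +29.4835)
  i=3: -1.5282·0.5490 − -2.6848·5.1251 = +12.9210 (running +42.4045)
  i=4: -2.6848·-1.5285 − -1.7500·0.5490 = +5.0647 (running +47.4692)
  i=5: -1.7500·-3.9773 − 0.0290·-1.5285 = +7.0045 (running +54.4737)
  i=6: 0.0290·-2.8490 − 2.4682·-3.9773 = +9.7342 (running +64.2079)
  i=7: 2.4682·1.2135 − 3.7184·-2.8490 = +13.5890 (running +77.7969)
Area = |Σ|/2 = |77.7969|/2 = 38.8985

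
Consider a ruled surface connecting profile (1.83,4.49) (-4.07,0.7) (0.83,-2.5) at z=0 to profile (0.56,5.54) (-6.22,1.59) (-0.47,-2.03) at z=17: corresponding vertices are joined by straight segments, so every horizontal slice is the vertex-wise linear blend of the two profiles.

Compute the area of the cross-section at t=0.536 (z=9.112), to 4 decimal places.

Area at t=0.536: 21.2904

Cross-section at t=0.536: each vertex is (1-t)·p0[i] + t·p1[i].
  v1: (1-0.536)·(1.83,4.49) + 0.536·(0.56,5.54) = (1.1493,5.0528)
  v2: (1-0.536)·(-4.07,0.7) + 0.536·(-6.22,1.59) = (-5.2224,1.1770)
  v3: (1-0.536)·(0.83,-2.5) + 0.536·(-0.47,-2.03) = (0.1332,-2.2481)
Shoelace sum Σ(x_i·y_{i+1} − x_{i+1}·y_i):
  i=1: 1.1493·1.1770 − -5.2224·5.0528 = +27.7405 (running +27.7405)
  i=2: -5.2224·-2.2481 − 0.1332·1.1770 = +11.5836 (running +39.3241)
  i=3: 0.1332·5.0528 − 1.1493·-2.2481 = +3.2567 (running +42.5808)
Area = |Σ|/2 = |42.5808|/2 = 21.2904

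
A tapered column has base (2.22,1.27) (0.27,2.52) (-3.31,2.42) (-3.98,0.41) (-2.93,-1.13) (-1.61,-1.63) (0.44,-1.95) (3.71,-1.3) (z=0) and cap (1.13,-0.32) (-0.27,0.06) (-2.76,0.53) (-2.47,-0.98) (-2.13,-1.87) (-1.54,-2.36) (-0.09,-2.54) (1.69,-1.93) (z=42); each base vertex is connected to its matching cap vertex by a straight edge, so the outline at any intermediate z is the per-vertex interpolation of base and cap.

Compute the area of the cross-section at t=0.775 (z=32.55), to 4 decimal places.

Cross-section at t=0.775: each vertex is (1-t)·p0[i] + t·p1[i].
  v1: (1-0.775)·(2.22,1.27) + 0.775·(1.13,-0.32) = (1.3752,0.0377)
  v2: (1-0.775)·(0.27,2.52) + 0.775·(-0.27,0.06) = (-0.1485,0.6135)
  v3: (1-0.775)·(-3.31,2.42) + 0.775·(-2.76,0.53) = (-2.8837,0.9553)
  v4: (1-0.775)·(-3.98,0.41) + 0.775·(-2.47,-0.98) = (-2.8098,-0.6673)
  v5: (1-0.775)·(-2.93,-1.13) + 0.775·(-2.13,-1.87) = (-2.3100,-1.7035)
  v6: (1-0.775)·(-1.61,-1.63) + 0.775·(-1.54,-2.36) = (-1.5557,-2.1957)
  v7: (1-0.775)·(0.44,-1.95) + 0.775·(-0.09,-2.54) = (0.0292,-2.4073)
  v8: (1-0.775)·(3.71,-1.3) + 0.775·(1.69,-1.93) = (2.1445,-1.7882)
Shoelace sum Σ(x_i·y_{i+1} − x_{i+1}·y_i):
  i=1: 1.3752·0.6135 − -0.1485·0.0377 = +0.8493 (running +0.8493)
  i=2: -0.1485·0.9553 − -2.8837·0.6135 = +1.6273 (running +2.4766)
  i=3: -2.8837·-0.6673 − -2.8098·0.9553 = +4.6082 (running +7.0848)
  i=4: -2.8098·-1.7035 − -2.3100·-0.6673 = +3.2451 (running +10.3299)
  i=5: -2.3100·-2.1957 − -1.5557·-1.7035 = +2.4220 (running +12.7519)
  i=6: -1.5557·-2.4073 − 0.0292·-2.1957 = +3.8093 (running +16.5612)
  i=7: 0.0292·-1.7882 − 2.1445·-2.4073 = +5.1100 (running +21.6712)
  i=8: 2.1445·0.0377 − 1.3752·-1.7882 = +2.5402 (running +24.2115)
Area = |Σ|/2 = |24.2115|/2 = 12.1057

Area at t=0.775: 12.1057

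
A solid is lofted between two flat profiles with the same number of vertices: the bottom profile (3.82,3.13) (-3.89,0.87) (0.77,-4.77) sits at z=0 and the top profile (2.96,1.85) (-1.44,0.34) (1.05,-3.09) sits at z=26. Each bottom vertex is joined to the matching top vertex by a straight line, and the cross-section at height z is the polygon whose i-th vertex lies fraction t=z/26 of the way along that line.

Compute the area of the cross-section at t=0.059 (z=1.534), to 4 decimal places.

Cross-section at t=0.059: each vertex is (1-t)·p0[i] + t·p1[i].
  v1: (1-0.059)·(3.82,3.13) + 0.059·(2.96,1.85) = (3.7693,3.0545)
  v2: (1-0.059)·(-3.89,0.87) + 0.059·(-1.44,0.34) = (-3.7455,0.8387)
  v3: (1-0.059)·(0.77,-4.77) + 0.059·(1.05,-3.09) = (0.7865,-4.6709)
Shoelace sum Σ(x_i·y_{i+1} − x_{i+1}·y_i):
  i=1: 3.7693·0.8387 − -3.7455·3.0545 = +14.6018 (running +14.6018)
  i=2: -3.7455·-4.6709 − 0.7865·0.8387 = +16.8349 (running +31.4367)
  i=3: 0.7865·3.0545 − 3.7693·-4.6709 = +20.0082 (running +51.4448)
Area = |Σ|/2 = |51.4448|/2 = 25.7224

Area at t=0.059: 25.7224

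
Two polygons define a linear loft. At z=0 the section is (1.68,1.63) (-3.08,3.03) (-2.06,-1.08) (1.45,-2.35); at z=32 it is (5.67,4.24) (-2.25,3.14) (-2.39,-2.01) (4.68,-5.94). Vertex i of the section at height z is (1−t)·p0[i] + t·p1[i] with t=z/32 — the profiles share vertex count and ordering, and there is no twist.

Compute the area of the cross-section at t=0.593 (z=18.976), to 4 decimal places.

Cross-section at t=0.593: each vertex is (1-t)·p0[i] + t·p1[i].
  v1: (1-0.593)·(1.68,1.63) + 0.593·(5.67,4.24) = (4.0461,3.1777)
  v2: (1-0.593)·(-3.08,3.03) + 0.593·(-2.25,3.14) = (-2.5878,3.0952)
  v3: (1-0.593)·(-2.06,-1.08) + 0.593·(-2.39,-2.01) = (-2.2557,-1.6315)
  v4: (1-0.593)·(1.45,-2.35) + 0.593·(4.68,-5.94) = (3.3654,-4.4789)
Shoelace sum Σ(x_i·y_{i+1} − x_{i+1}·y_i):
  i=1: 4.0461·3.0952 − -2.5878·3.1777 = +20.7469 (running +20.7469)
  i=2: -2.5878·-1.6315 − -2.2557·3.0952 = +11.2039 (running +31.9507)
  i=3: -2.2557·-4.4789 − 3.3654·-1.6315 = +15.5935 (running +47.5443)
  i=4: 3.3654·3.1777 − 4.0461·-4.4789 = +28.8161 (running +76.3604)
Area = |Σ|/2 = |76.3604|/2 = 38.1802

Area at t=0.593: 38.1802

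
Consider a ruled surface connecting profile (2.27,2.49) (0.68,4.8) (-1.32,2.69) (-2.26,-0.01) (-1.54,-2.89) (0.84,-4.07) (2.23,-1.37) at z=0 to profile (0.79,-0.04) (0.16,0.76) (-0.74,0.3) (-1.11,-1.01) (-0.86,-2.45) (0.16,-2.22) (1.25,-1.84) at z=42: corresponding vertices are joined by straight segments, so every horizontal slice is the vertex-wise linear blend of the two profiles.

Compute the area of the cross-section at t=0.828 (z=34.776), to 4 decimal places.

Area at t=0.828: 7.8145

Cross-section at t=0.828: each vertex is (1-t)·p0[i] + t·p1[i].
  v1: (1-0.828)·(2.27,2.49) + 0.828·(0.79,-0.04) = (1.0446,0.3952)
  v2: (1-0.828)·(0.68,4.8) + 0.828·(0.16,0.76) = (0.2494,1.4549)
  v3: (1-0.828)·(-1.32,2.69) + 0.828·(-0.74,0.3) = (-0.8398,0.7111)
  v4: (1-0.828)·(-2.26,-0.01) + 0.828·(-1.11,-1.01) = (-1.3078,-0.8380)
  v5: (1-0.828)·(-1.54,-2.89) + 0.828·(-0.86,-2.45) = (-0.9770,-2.5257)
  v6: (1-0.828)·(0.84,-4.07) + 0.828·(0.16,-2.22) = (0.2770,-2.5382)
  v7: (1-0.828)·(2.23,-1.37) + 0.828·(1.25,-1.84) = (1.4186,-1.7592)
Shoelace sum Σ(x_i·y_{i+1} − x_{i+1}·y_i):
  i=1: 1.0446·1.4549 − 0.2494·0.3952 = +1.4211 (running +1.4211)
  i=2: 0.2494·0.7111 − -0.8398·1.4549 = +1.3991 (running +2.8203)
  i=3: -0.8398·-0.8380 − -1.3078·0.7111 = +1.6337 (running +4.4539)
  i=4: -1.3078·-2.5257 − -0.9770·-0.8380 = +2.4844 (running +6.9383)
  i=5: -0.9770·-2.5382 − 0.2770·-2.5257 = +3.1792 (running +10.1176)
  i=6: 0.2770·-1.7592 − 1.4186·-2.5382 = +3.1134 (running +13.2309)
  i=7: 1.4186·0.3952 − 1.0446·-1.7592 = +2.3981 (running +15.6290)
Area = |Σ|/2 = |15.6290|/2 = 7.8145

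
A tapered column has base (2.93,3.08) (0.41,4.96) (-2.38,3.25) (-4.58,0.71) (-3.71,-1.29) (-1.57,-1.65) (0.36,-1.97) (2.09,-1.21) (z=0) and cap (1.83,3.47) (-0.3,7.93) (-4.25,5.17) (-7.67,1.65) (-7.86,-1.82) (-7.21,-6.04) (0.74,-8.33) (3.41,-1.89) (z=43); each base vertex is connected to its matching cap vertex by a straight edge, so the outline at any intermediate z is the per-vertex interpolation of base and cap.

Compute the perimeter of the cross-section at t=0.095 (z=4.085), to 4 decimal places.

Perimeter at t=0.095: 23.8160

Cross-section at t=0.095: each vertex is (1-t)·p0[i] + t·p1[i].
  v1: (1-0.095)·(2.93,3.08) + 0.095·(1.83,3.47) = (2.8255,3.1171)
  v2: (1-0.095)·(0.41,4.96) + 0.095·(-0.3,7.93) = (0.3426,5.2422)
  v3: (1-0.095)·(-2.38,3.25) + 0.095·(-4.25,5.17) = (-2.5577,3.4324)
  v4: (1-0.095)·(-4.58,0.71) + 0.095·(-7.67,1.65) = (-4.8735,0.7993)
  v5: (1-0.095)·(-3.71,-1.29) + 0.095·(-7.86,-1.82) = (-4.1043,-1.3404)
  v6: (1-0.095)·(-1.57,-1.65) + 0.095·(-7.21,-6.04) = (-2.1058,-2.0671)
  v7: (1-0.095)·(0.36,-1.97) + 0.095·(0.74,-8.33) = (0.3961,-2.5742)
  v8: (1-0.095)·(2.09,-1.21) + 0.095·(3.41,-1.89) = (2.2154,-1.2746)
Perimeter = Σ |v_{i+1} − v_i|:
  edge 1→2: √(-2.4829² + 2.1251²) = 3.2682 (running 3.2682)
  edge 2→3: √(-2.9002² + -1.8098²) = 3.4185 (running 6.6867)
  edge 3→4: √(-2.3159² + -2.6331²) = 3.5067 (running 10.1934)
  edge 4→5: √(0.7693² + -2.1397²) = 2.2737 (running 12.4671)
  edge 5→6: √(1.9985² + -0.7267²) = 2.1265 (running 14.5936)
  edge 6→7: √(2.5019² + -0.5072²) = 2.5528 (running 17.1464)
  edge 7→8: √(1.8193² + 1.2996²) = 2.2358 (running 19.3822)
  edge 8→1: √(0.6101² + 4.3917²) = 4.4338 (running 23.8160)
Perimeter = 23.8160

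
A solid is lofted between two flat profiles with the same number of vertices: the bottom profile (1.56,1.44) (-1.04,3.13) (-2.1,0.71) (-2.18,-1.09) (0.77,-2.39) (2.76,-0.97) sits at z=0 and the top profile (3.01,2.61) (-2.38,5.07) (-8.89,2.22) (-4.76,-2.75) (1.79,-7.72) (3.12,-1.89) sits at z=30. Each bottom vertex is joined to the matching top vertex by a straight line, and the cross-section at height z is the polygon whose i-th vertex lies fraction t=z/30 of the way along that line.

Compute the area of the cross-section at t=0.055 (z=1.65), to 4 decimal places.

Area at t=0.055: 19.2727

Cross-section at t=0.055: each vertex is (1-t)·p0[i] + t·p1[i].
  v1: (1-0.055)·(1.56,1.44) + 0.055·(3.01,2.61) = (1.6398,1.5043)
  v2: (1-0.055)·(-1.04,3.13) + 0.055·(-2.38,5.07) = (-1.1137,3.2367)
  v3: (1-0.055)·(-2.1,0.71) + 0.055·(-8.89,2.22) = (-2.4735,0.7930)
  v4: (1-0.055)·(-2.18,-1.09) + 0.055·(-4.76,-2.75) = (-2.3219,-1.1813)
  v5: (1-0.055)·(0.77,-2.39) + 0.055·(1.79,-7.72) = (0.8261,-2.6831)
  v6: (1-0.055)·(2.76,-0.97) + 0.055·(3.12,-1.89) = (2.7798,-1.0206)
Shoelace sum Σ(x_i·y_{i+1} − x_{i+1}·y_i):
  i=1: 1.6398·3.2367 − -1.1137·1.5043 = +6.9828 (running +6.9828)
  i=2: -1.1137·0.7930 − -2.4735·3.2367 = +7.1226 (running +14.1054)
  i=3: -2.4735·-1.1813 − -2.3219·0.7930 = +4.7633 (running +18.8686)
  i=4: -2.3219·-2.6831 − 0.8261·-1.1813 = +7.2059 (running +26.0745)
  i=5: 0.8261·-1.0206 − 2.7798·-2.6831 = +6.6155 (running +32.6900)
  i=6: 2.7798·1.5043 − 1.6398·-1.0206 = +5.8553 (running +38.5453)
Area = |Σ|/2 = |38.5453|/2 = 19.2727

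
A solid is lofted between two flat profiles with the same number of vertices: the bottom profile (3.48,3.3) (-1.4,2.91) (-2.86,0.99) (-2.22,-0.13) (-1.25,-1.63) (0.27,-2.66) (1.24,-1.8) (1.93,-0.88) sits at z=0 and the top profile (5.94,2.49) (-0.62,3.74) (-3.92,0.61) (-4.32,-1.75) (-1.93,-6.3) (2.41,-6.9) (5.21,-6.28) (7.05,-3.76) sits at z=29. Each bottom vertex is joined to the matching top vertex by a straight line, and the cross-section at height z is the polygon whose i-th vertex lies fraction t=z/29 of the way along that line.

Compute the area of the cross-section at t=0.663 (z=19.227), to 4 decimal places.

Cross-section at t=0.663: each vertex is (1-t)·p0[i] + t·p1[i].
  v1: (1-0.663)·(3.48,3.3) + 0.663·(5.94,2.49) = (5.1110,2.7630)
  v2: (1-0.663)·(-1.4,2.91) + 0.663·(-0.62,3.74) = (-0.8829,3.4603)
  v3: (1-0.663)·(-2.86,0.99) + 0.663·(-3.92,0.61) = (-3.5628,0.7381)
  v4: (1-0.663)·(-2.22,-0.13) + 0.663·(-4.32,-1.75) = (-3.6123,-1.2041)
  v5: (1-0.663)·(-1.25,-1.63) + 0.663·(-1.93,-6.3) = (-1.7008,-4.7262)
  v6: (1-0.663)·(0.27,-2.66) + 0.663·(2.41,-6.9) = (1.6888,-5.4711)
  v7: (1-0.663)·(1.24,-1.8) + 0.663·(5.21,-6.28) = (3.8721,-4.7702)
  v8: (1-0.663)·(1.93,-0.88) + 0.663·(7.05,-3.76) = (5.3246,-2.7894)
Shoelace sum Σ(x_i·y_{i+1} − x_{i+1}·y_i):
  i=1: 5.1110·3.4603 − -0.8829·2.7630 = +20.1248 (running +20.1248)
  i=2: -0.8829·0.7381 − -3.5628·3.4603 = +11.6766 (running +31.8014)
  i=3: -3.5628·-1.2041 − -3.6123·0.7381 = +6.9559 (running +38.7573)
  i=4: -3.6123·-4.7262 − -1.7008·-1.2041 = +15.0246 (running +53.7819)
  i=5: -1.7008·-5.4711 − 1.6888·-4.7262 = +17.2872 (running +71.0691)
  i=6: 1.6888·-4.7702 − 3.8721·-5.4711 = +13.1287 (running +84.1978)
  i=7: 3.8721·-2.7894 − 5.3246·-4.7702 = +14.5984 (running +98.7962)
  i=8: 5.3246·2.7630 − 5.1110·-2.7894 = +28.9684 (running +127.7646)
Area = |Σ|/2 = |127.7646|/2 = 63.8823

Area at t=0.663: 63.8823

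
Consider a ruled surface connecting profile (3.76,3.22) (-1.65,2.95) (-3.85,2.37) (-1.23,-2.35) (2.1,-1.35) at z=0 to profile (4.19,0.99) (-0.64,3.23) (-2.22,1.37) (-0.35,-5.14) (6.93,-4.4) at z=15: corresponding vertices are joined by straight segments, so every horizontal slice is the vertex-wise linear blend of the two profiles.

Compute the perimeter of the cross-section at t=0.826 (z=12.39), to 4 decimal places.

Perimeter at t=0.826: 26.3610

Cross-section at t=0.826: each vertex is (1-t)·p0[i] + t·p1[i].
  v1: (1-0.826)·(3.76,3.22) + 0.826·(4.19,0.99) = (4.1152,1.3780)
  v2: (1-0.826)·(-1.65,2.95) + 0.826·(-0.64,3.23) = (-0.8157,3.1813)
  v3: (1-0.826)·(-3.85,2.37) + 0.826·(-2.22,1.37) = (-2.5036,1.5440)
  v4: (1-0.826)·(-1.23,-2.35) + 0.826·(-0.35,-5.14) = (-0.5031,-4.6545)
  v5: (1-0.826)·(2.1,-1.35) + 0.826·(6.93,-4.4) = (6.0896,-3.8693)
Perimeter = Σ |v_{i+1} − v_i|:
  edge 1→2: √(-4.9309² + 1.8033²) = 5.2503 (running 5.2503)
  edge 2→3: √(-1.6879² + -1.6373²) = 2.3515 (running 7.6018)
  edge 3→4: √(2.0005² + -6.1985²) = 6.5134 (running 14.1152)
  edge 4→5: √(6.5927² + 0.7852²) = 6.6393 (running 20.7545)
  edge 5→1: √(-1.9744² + 5.2473²) = 5.6065 (running 26.3610)
Perimeter = 26.3610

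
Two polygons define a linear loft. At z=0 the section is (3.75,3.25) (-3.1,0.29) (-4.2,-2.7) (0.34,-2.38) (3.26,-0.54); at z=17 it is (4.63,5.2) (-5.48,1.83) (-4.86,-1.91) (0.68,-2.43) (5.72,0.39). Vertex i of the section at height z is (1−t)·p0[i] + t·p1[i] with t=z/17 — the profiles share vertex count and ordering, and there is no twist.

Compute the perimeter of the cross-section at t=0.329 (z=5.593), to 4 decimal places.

Perimeter at t=0.329: 24.9955

Cross-section at t=0.329: each vertex is (1-t)·p0[i] + t·p1[i].
  v1: (1-0.329)·(3.75,3.25) + 0.329·(4.63,5.2) = (4.0395,3.8916)
  v2: (1-0.329)·(-3.1,0.29) + 0.329·(-5.48,1.83) = (-3.8830,0.7967)
  v3: (1-0.329)·(-4.2,-2.7) + 0.329·(-4.86,-1.91) = (-4.4171,-2.4401)
  v4: (1-0.329)·(0.34,-2.38) + 0.329·(0.68,-2.43) = (0.4519,-2.3965)
  v5: (1-0.329)·(3.26,-0.54) + 0.329·(5.72,0.39) = (4.0693,-0.2340)
Perimeter = Σ |v_{i+1} − v_i|:
  edge 1→2: √(-7.9225² + -3.0949²) = 8.5056 (running 8.5056)
  edge 2→3: √(-0.5341² + -3.2368²) = 3.2805 (running 11.7861)
  edge 3→4: √(4.8690² + 0.0436²) = 4.8692 (running 16.6553)
  edge 4→5: √(3.6175² + 2.1624²) = 4.2145 (running 20.8698)
  edge 5→1: √(-0.0298² + 4.1256²) = 4.1257 (running 24.9955)
Perimeter = 24.9955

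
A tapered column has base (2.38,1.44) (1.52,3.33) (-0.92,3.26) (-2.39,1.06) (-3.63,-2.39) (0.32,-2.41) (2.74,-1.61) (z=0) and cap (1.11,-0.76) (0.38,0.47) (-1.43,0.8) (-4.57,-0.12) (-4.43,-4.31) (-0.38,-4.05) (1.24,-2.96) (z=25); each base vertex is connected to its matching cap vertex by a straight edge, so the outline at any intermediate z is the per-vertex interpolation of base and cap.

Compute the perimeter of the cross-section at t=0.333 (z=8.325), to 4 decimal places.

Cross-section at t=0.333: each vertex is (1-t)·p0[i] + t·p1[i].
  v1: (1-0.333)·(2.38,1.44) + 0.333·(1.11,-0.76) = (1.9571,0.7074)
  v2: (1-0.333)·(1.52,3.33) + 0.333·(0.38,0.47) = (1.1404,2.3776)
  v3: (1-0.333)·(-0.92,3.26) + 0.333·(-1.43,0.8) = (-1.0898,2.4408)
  v4: (1-0.333)·(-2.39,1.06) + 0.333·(-4.57,-0.12) = (-3.1159,0.6671)
  v5: (1-0.333)·(-3.63,-2.39) + 0.333·(-4.43,-4.31) = (-3.8964,-3.0294)
  v6: (1-0.333)·(0.32,-2.41) + 0.333·(-0.38,-4.05) = (0.0869,-2.9561)
  v7: (1-0.333)·(2.74,-1.61) + 0.333·(1.24,-2.96) = (2.2405,-2.0596)
Perimeter = Σ |v_{i+1} − v_i|:
  edge 1→2: √(-0.8167² + 1.6702²) = 1.8592 (running 1.8592)
  edge 2→3: √(-2.2302² + 0.0632²) = 2.2311 (running 4.0903)
  edge 3→4: √(-2.0261² + -1.7738²) = 2.6928 (running 6.7831)
  edge 4→5: √(-0.7805² + -3.6964²) = 3.7779 (running 10.5611)
  edge 5→6: √(3.9833² + 0.0732²) = 3.9840 (running 14.5450)
  edge 6→7: √(2.1536² + 0.8966²) = 2.3328 (running 16.8778)
  edge 7→1: √(-0.2834² + 2.7670²) = 2.7814 (running 19.6592)
Perimeter = 19.6592

Perimeter at t=0.333: 19.6592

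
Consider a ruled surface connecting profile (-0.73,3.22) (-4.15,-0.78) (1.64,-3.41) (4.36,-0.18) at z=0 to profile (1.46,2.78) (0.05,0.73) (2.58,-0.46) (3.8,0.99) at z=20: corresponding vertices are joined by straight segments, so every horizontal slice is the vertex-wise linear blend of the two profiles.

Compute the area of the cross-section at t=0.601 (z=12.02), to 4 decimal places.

Cross-section at t=0.601: each vertex is (1-t)·p0[i] + t·p1[i].
  v1: (1-0.601)·(-0.73,3.22) + 0.601·(1.46,2.78) = (0.5862,2.9556)
  v2: (1-0.601)·(-4.15,-0.78) + 0.601·(0.05,0.73) = (-1.6258,0.1275)
  v3: (1-0.601)·(1.64,-3.41) + 0.601·(2.58,-0.46) = (2.2049,-1.6371)
  v4: (1-0.601)·(4.36,-0.18) + 0.601·(3.8,0.99) = (4.0234,0.5232)
Shoelace sum Σ(x_i·y_{i+1} − x_{i+1}·y_i):
  i=1: 0.5862·0.1275 − -1.6258·2.9556 = +4.8799 (running +4.8799)
  i=2: -1.6258·-1.6371 − 2.2049·0.1275 = +2.3804 (running +7.2603)
  i=3: 2.2049·0.5232 − 4.0234·-1.6371 = +7.7401 (running +15.0004)
  i=4: 4.0234·2.9556 − 0.5862·0.5232 = +11.5848 (running +26.5852)
Area = |Σ|/2 = |26.5852|/2 = 13.2926

Area at t=0.601: 13.2926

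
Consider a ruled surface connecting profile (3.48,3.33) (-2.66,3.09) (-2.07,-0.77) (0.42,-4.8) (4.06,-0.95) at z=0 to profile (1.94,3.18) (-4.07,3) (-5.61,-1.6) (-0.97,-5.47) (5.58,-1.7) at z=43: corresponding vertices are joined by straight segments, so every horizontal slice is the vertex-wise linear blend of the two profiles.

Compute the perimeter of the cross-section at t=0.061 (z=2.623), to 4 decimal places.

Perimeter at t=0.061: 24.6705

Cross-section at t=0.061: each vertex is (1-t)·p0[i] + t·p1[i].
  v1: (1-0.061)·(3.48,3.33) + 0.061·(1.94,3.18) = (3.3861,3.3209)
  v2: (1-0.061)·(-2.66,3.09) + 0.061·(-4.07,3) = (-2.7460,3.0845)
  v3: (1-0.061)·(-2.07,-0.77) + 0.061·(-5.61,-1.6) = (-2.2859,-0.8206)
  v4: (1-0.061)·(0.42,-4.8) + 0.061·(-0.97,-5.47) = (0.3352,-4.8409)
  v5: (1-0.061)·(4.06,-0.95) + 0.061·(5.58,-1.7) = (4.1527,-0.9958)
Perimeter = Σ |v_{i+1} − v_i|:
  edge 1→2: √(-6.1321² + -0.2363²) = 6.1366 (running 6.1366)
  edge 2→3: √(0.4601² + -3.9051²) = 3.9321 (running 10.0688)
  edge 3→4: √(2.6212² + -4.0202²) = 4.7992 (running 14.8680)
  edge 4→5: √(3.8175² + 3.8451²) = 5.4183 (running 20.2863)
  edge 5→1: √(-0.7667² + 4.3166²) = 4.3842 (running 24.6705)
Perimeter = 24.6705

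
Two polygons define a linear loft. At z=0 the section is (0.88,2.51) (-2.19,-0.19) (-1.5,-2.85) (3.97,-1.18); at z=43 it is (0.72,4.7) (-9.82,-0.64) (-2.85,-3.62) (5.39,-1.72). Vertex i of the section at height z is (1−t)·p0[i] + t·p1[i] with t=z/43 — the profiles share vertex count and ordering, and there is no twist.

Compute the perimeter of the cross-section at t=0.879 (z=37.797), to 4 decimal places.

Cross-section at t=0.879: each vertex is (1-t)·p0[i] + t·p1[i].
  v1: (1-0.879)·(0.88,2.51) + 0.879·(0.72,4.7) = (0.7394,4.4350)
  v2: (1-0.879)·(-2.19,-0.19) + 0.879·(-9.82,-0.64) = (-8.8968,-0.5856)
  v3: (1-0.879)·(-1.5,-2.85) + 0.879·(-2.85,-3.62) = (-2.6867,-3.5268)
  v4: (1-0.879)·(3.97,-1.18) + 0.879·(5.39,-1.72) = (5.2182,-1.6547)
Perimeter = Σ |v_{i+1} − v_i|:
  edge 1→2: √(-9.6361² + -5.0206²) = 10.8656 (running 10.8656)
  edge 2→3: √(6.2101² + -2.9413²) = 6.8714 (running 17.7370)
  edge 3→4: √(7.9048² + 1.8722²) = 8.1235 (running 25.8605)
  edge 4→1: √(-4.4788² + 6.0897²) = 7.5594 (running 33.4199)
Perimeter = 33.4199

Perimeter at t=0.879: 33.4199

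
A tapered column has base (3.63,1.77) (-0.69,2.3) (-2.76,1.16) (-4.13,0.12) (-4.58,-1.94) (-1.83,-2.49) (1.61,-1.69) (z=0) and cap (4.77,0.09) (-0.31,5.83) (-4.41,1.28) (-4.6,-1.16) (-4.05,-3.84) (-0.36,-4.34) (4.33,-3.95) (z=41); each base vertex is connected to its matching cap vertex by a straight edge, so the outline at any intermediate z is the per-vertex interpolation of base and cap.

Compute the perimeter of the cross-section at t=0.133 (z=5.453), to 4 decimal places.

Perimeter at t=0.133: 21.8905

Cross-section at t=0.133: each vertex is (1-t)·p0[i] + t·p1[i].
  v1: (1-0.133)·(3.63,1.77) + 0.133·(4.77,0.09) = (3.7816,1.5466)
  v2: (1-0.133)·(-0.69,2.3) + 0.133·(-0.31,5.83) = (-0.6395,2.7695)
  v3: (1-0.133)·(-2.76,1.16) + 0.133·(-4.41,1.28) = (-2.9794,1.1760)
  v4: (1-0.133)·(-4.13,0.12) + 0.133·(-4.6,-1.16) = (-4.1925,-0.0502)
  v5: (1-0.133)·(-4.58,-1.94) + 0.133·(-4.05,-3.84) = (-4.5095,-2.1927)
  v6: (1-0.133)·(-1.83,-2.49) + 0.133·(-0.36,-4.34) = (-1.6345,-2.7361)
  v7: (1-0.133)·(1.61,-1.69) + 0.133·(4.33,-3.95) = (1.9718,-1.9906)
Perimeter = Σ |v_{i+1} − v_i|:
  edge 1→2: √(-4.4211² + 1.2229²) = 4.5871 (running 4.5871)
  edge 2→3: √(-2.3400² + -1.5935²) = 2.8311 (running 7.4182)
  edge 3→4: √(-1.2131² + -1.2262²) = 1.7248 (running 9.1430)
  edge 4→5: √(-0.3170² + -2.1425²) = 2.1658 (running 11.3088)
  edge 5→6: √(2.8750² + -0.5433²) = 2.9259 (running 14.2347)
  edge 6→7: √(3.6063² + 0.7455²) = 3.6825 (running 17.9172)
  edge 7→1: √(1.8099² + 3.5371²) = 3.9733 (running 21.8905)
Perimeter = 21.8905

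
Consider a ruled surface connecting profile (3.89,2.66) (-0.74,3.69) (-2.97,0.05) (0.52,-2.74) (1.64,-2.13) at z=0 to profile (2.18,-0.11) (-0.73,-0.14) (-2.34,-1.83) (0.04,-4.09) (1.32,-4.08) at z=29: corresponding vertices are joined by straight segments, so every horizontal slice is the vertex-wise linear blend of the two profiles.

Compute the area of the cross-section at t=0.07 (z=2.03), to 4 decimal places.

Area at t=0.07: 24.5738

Cross-section at t=0.07: each vertex is (1-t)·p0[i] + t·p1[i].
  v1: (1-0.07)·(3.89,2.66) + 0.07·(2.18,-0.11) = (3.7703,2.4661)
  v2: (1-0.07)·(-0.74,3.69) + 0.07·(-0.73,-0.14) = (-0.7393,3.4219)
  v3: (1-0.07)·(-2.97,0.05) + 0.07·(-2.34,-1.83) = (-2.9259,-0.0816)
  v4: (1-0.07)·(0.52,-2.74) + 0.07·(0.04,-4.09) = (0.4864,-2.8345)
  v5: (1-0.07)·(1.64,-2.13) + 0.07·(1.32,-4.08) = (1.6176,-2.2665)
Shoelace sum Σ(x_i·y_{i+1} − x_{i+1}·y_i):
  i=1: 3.7703·3.4219 − -0.7393·2.4661 = +14.7248 (running +14.7248)
  i=2: -0.7393·-0.0816 − -2.9259·3.4219 = +10.0725 (running +24.7972)
  i=3: -2.9259·-2.8345 − 0.4864·-0.0816 = +8.3332 (running +33.1304)
  i=4: 0.4864·-2.2665 − 1.6176·-2.8345 = +3.4827 (running +36.6131)
  i=5: 1.6176·2.4661 − 3.7703·-2.2665 = +12.5345 (running +49.1476)
Area = |Σ|/2 = |49.1476|/2 = 24.5738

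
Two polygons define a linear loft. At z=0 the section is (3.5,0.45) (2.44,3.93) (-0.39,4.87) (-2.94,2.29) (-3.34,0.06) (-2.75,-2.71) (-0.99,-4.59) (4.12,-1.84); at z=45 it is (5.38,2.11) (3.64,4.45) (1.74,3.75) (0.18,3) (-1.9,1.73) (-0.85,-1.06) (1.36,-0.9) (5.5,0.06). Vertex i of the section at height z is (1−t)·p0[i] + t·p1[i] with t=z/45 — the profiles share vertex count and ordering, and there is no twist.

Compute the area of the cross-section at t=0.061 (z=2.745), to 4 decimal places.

Area at t=0.061: 46.1667

Cross-section at t=0.061: each vertex is (1-t)·p0[i] + t·p1[i].
  v1: (1-0.061)·(3.5,0.45) + 0.061·(5.38,2.11) = (3.6147,0.5513)
  v2: (1-0.061)·(2.44,3.93) + 0.061·(3.64,4.45) = (2.5132,3.9617)
  v3: (1-0.061)·(-0.39,4.87) + 0.061·(1.74,3.75) = (-0.2601,4.8017)
  v4: (1-0.061)·(-2.94,2.29) + 0.061·(0.18,3) = (-2.7497,2.3333)
  v5: (1-0.061)·(-3.34,0.06) + 0.061·(-1.9,1.73) = (-3.2522,0.1619)
  v6: (1-0.061)·(-2.75,-2.71) + 0.061·(-0.85,-1.06) = (-2.6341,-2.6094)
  v7: (1-0.061)·(-0.99,-4.59) + 0.061·(1.36,-0.9) = (-0.8467,-4.3649)
  v8: (1-0.061)·(4.12,-1.84) + 0.061·(5.5,0.06) = (4.2042,-1.7241)
Shoelace sum Σ(x_i·y_{i+1} − x_{i+1}·y_i):
  i=1: 3.6147·3.9617 − 2.5132·0.5513 = +12.9349 (running +12.9349)
  i=2: 2.5132·4.8017 − -0.2601·3.9617 = +13.0979 (running +26.0328)
  i=3: -0.2601·2.3333 − -2.7497·4.8017 = +12.5963 (running +38.6291)
  i=4: -2.7497·0.1619 − -3.2522·2.3333 = +7.1432 (running +45.7723)
  i=5: -3.2522·-2.6094 − -2.6341·0.1619 = +8.9124 (running +54.6847)
  i=6: -2.6341·-4.3649 − -0.8467·-2.6094 = +9.2884 (running +63.9731)
  i=7: -0.8467·-1.7241 − 4.2042·-4.3649 = +19.8106 (running +83.7837)
  i=8: 4.2042·0.5513 − 3.6147·-1.7241 = +8.5497 (running +92.3333)
Area = |Σ|/2 = |92.3333|/2 = 46.1667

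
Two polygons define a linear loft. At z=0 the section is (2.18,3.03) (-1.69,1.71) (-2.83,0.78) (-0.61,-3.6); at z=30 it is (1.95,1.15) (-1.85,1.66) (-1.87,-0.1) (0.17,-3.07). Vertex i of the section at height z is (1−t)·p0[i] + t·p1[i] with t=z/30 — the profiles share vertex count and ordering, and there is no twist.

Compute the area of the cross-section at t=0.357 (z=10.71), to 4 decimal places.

Cross-section at t=0.357: each vertex is (1-t)·p0[i] + t·p1[i].
  v1: (1-0.357)·(2.18,3.03) + 0.357·(1.95,1.15) = (2.0979,2.3588)
  v2: (1-0.357)·(-1.69,1.71) + 0.357·(-1.85,1.66) = (-1.7471,1.6921)
  v3: (1-0.357)·(-2.83,0.78) + 0.357·(-1.87,-0.1) = (-2.4873,0.4658)
  v4: (1-0.357)·(-0.61,-3.6) + 0.357·(0.17,-3.07) = (-0.3315,-3.4108)
Shoelace sum Σ(x_i·y_{i+1} − x_{i+1}·y_i):
  i=1: 2.0979·1.6921 − -1.7471·2.3588 = +7.6711 (running +7.6711)
  i=2: -1.7471·0.4658 − -2.4873·1.6921 = +3.3950 (running +11.0661)
  i=3: -2.4873·-3.4108 − -0.3315·0.4658 = +8.6380 (running +19.7041)
  i=4: -0.3315·2.3588 − 2.0979·-3.4108 = +6.3734 (running +26.0775)
Area = |Σ|/2 = |26.0775|/2 = 13.0388

Area at t=0.357: 13.0388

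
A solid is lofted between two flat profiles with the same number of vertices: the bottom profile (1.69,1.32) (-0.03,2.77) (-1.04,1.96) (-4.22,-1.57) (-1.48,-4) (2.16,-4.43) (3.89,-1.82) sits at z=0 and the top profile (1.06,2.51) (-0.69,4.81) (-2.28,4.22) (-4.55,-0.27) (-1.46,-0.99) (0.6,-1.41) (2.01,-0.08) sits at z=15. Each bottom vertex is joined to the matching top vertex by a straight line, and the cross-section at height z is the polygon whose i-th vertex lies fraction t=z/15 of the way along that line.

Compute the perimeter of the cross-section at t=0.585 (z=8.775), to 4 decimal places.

Perimeter at t=0.585: 20.6124

Cross-section at t=0.585: each vertex is (1-t)·p0[i] + t·p1[i].
  v1: (1-0.585)·(1.69,1.32) + 0.585·(1.06,2.51) = (1.3215,2.0161)
  v2: (1-0.585)·(-0.03,2.77) + 0.585·(-0.69,4.81) = (-0.4161,3.9634)
  v3: (1-0.585)·(-1.04,1.96) + 0.585·(-2.28,4.22) = (-1.7654,3.2821)
  v4: (1-0.585)·(-4.22,-1.57) + 0.585·(-4.55,-0.27) = (-4.4131,-0.8095)
  v5: (1-0.585)·(-1.48,-4) + 0.585·(-1.46,-0.99) = (-1.4683,-2.2391)
  v6: (1-0.585)·(2.16,-4.43) + 0.585·(0.6,-1.41) = (1.2474,-2.6633)
  v7: (1-0.585)·(3.89,-1.82) + 0.585·(2.01,-0.08) = (2.7902,-0.8021)
Perimeter = Σ |v_{i+1} − v_i|:
  edge 1→2: √(-1.7375² + 1.9472²) = 2.6098 (running 2.6098)
  edge 2→3: √(-1.3493² + -0.6813²) = 1.5115 (running 4.1213)
  edge 3→4: √(-2.6477² + -4.0916²) = 4.8735 (running 8.9948)
  edge 4→5: √(2.9447² + -1.4296²) = 3.2734 (running 12.2683)
  edge 5→6: √(2.7157² + -0.4242²) = 2.7486 (running 15.0169)
  edge 6→7: √(1.5428² + 1.8612²) = 2.4175 (running 17.4344)
  edge 7→1: √(-1.4688² + 2.8182²) = 3.1780 (running 20.6124)
Perimeter = 20.6124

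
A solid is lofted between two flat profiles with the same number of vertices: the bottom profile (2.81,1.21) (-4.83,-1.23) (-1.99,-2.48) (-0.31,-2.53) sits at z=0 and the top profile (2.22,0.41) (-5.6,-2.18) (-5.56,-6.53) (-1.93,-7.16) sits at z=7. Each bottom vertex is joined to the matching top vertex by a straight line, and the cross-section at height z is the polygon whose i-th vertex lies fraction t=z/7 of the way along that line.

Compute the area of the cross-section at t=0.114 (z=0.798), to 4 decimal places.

Cross-section at t=0.114: each vertex is (1-t)·p0[i] + t·p1[i].
  v1: (1-0.114)·(2.81,1.21) + 0.114·(2.22,0.41) = (2.7427,1.1188)
  v2: (1-0.114)·(-4.83,-1.23) + 0.114·(-5.6,-2.18) = (-4.9178,-1.3383)
  v3: (1-0.114)·(-1.99,-2.48) + 0.114·(-5.56,-6.53) = (-2.3970,-2.9417)
  v4: (1-0.114)·(-0.31,-2.53) + 0.114·(-1.93,-7.16) = (-0.4947,-3.0578)
Shoelace sum Σ(x_i·y_{i+1} − x_{i+1}·y_i):
  i=1: 2.7427·-1.3383 − -4.9178·1.1188 = +1.8314 (running +1.8314)
  i=2: -4.9178·-2.9417 − -2.3970·-1.3383 = +11.2588 (running +13.0902)
  i=3: -2.3970·-3.0578 − -0.4947·-2.9417 = +5.8743 (running +18.9645)
  i=4: -0.4947·1.1188 − 2.7427·-3.0578 = +7.8334 (running +26.7978)
Area = |Σ|/2 = |26.7978|/2 = 13.3989

Area at t=0.114: 13.3989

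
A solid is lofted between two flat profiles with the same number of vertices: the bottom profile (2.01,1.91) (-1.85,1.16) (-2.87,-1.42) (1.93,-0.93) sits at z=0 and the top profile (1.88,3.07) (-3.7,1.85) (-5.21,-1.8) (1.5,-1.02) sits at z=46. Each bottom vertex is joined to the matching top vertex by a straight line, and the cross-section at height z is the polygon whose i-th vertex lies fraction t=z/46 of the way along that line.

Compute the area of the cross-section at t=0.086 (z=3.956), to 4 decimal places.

Cross-section at t=0.086: each vertex is (1-t)·p0[i] + t·p1[i].
  v1: (1-0.086)·(2.01,1.91) + 0.086·(1.88,3.07) = (1.9988,2.0098)
  v2: (1-0.086)·(-1.85,1.16) + 0.086·(-3.7,1.85) = (-2.0091,1.2193)
  v3: (1-0.086)·(-2.87,-1.42) + 0.086·(-5.21,-1.8) = (-3.0712,-1.4527)
  v4: (1-0.086)·(1.93,-0.93) + 0.086·(1.5,-1.02) = (1.8930,-0.9377)
Shoelace sum Σ(x_i·y_{i+1} − x_{i+1}·y_i):
  i=1: 1.9988·1.2193 − -2.0091·2.0098 = +6.4750 (running +6.4750)
  i=2: -2.0091·-1.4527 − -3.0712·1.2193 = +6.6635 (running +13.1385)
  i=3: -3.0712·-0.9377 − 1.8930·-1.4527 = +5.6300 (running +18.7685)
  i=4: 1.8930·2.0098 − 1.9988·-0.9377 = +5.6789 (running +24.4474)
Area = |Σ|/2 = |24.4474|/2 = 12.2237

Area at t=0.086: 12.2237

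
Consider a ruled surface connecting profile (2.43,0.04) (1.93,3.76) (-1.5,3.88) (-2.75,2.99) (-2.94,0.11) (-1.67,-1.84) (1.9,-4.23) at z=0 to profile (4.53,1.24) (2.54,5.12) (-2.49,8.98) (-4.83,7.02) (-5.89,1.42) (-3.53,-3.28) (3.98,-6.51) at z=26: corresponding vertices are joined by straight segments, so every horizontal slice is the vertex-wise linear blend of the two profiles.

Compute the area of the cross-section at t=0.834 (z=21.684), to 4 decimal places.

Area at t=0.834: 90.1377

Cross-section at t=0.834: each vertex is (1-t)·p0[i] + t·p1[i].
  v1: (1-0.834)·(2.43,0.04) + 0.834·(4.53,1.24) = (4.1814,1.0408)
  v2: (1-0.834)·(1.93,3.76) + 0.834·(2.54,5.12) = (2.4387,4.8942)
  v3: (1-0.834)·(-1.5,3.88) + 0.834·(-2.49,8.98) = (-2.3257,8.1334)
  v4: (1-0.834)·(-2.75,2.99) + 0.834·(-4.83,7.02) = (-4.4847,6.3510)
  v5: (1-0.834)·(-2.94,0.11) + 0.834·(-5.89,1.42) = (-5.4003,1.2025)
  v6: (1-0.834)·(-1.67,-1.84) + 0.834·(-3.53,-3.28) = (-3.2212,-3.0410)
  v7: (1-0.834)·(1.9,-4.23) + 0.834·(3.98,-6.51) = (3.6347,-6.1315)
Shoelace sum Σ(x_i·y_{i+1} − x_{i+1}·y_i):
  i=1: 4.1814·4.8942 − 2.4387·1.0408 = +17.9265 (running +17.9265)
  i=2: 2.4387·8.1334 − -2.3257·4.8942 = +31.2176 (running +49.1441)
  i=3: -2.3257·6.3510 − -4.4847·8.1334 = +21.7057 (running +70.8498)
  i=4: -4.4847·1.2025 − -5.4003·6.3510 = +28.9044 (running +99.7542)
  i=5: -5.4003·-3.0410 − -3.2212·1.2025 = +20.2958 (running +120.0500)
  i=6: -3.2212·-6.1315 − 3.6347·-3.0410 = +30.8041 (running +150.8541)
  i=7: 3.6347·1.0408 − 4.1814·-6.1315 = +29.4214 (running +180.2754)
Area = |Σ|/2 = |180.2754|/2 = 90.1377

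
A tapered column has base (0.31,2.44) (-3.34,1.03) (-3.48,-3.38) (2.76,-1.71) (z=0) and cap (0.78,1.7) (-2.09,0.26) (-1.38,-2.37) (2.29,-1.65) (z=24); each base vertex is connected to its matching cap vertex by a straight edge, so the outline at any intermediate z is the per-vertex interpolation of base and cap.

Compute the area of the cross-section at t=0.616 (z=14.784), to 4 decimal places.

Cross-section at t=0.616: each vertex is (1-t)·p0[i] + t·p1[i].
  v1: (1-0.616)·(0.31,2.44) + 0.616·(0.78,1.7) = (0.5995,1.9842)
  v2: (1-0.616)·(-3.34,1.03) + 0.616·(-2.09,0.26) = (-2.5700,0.5557)
  v3: (1-0.616)·(-3.48,-3.38) + 0.616·(-1.38,-2.37) = (-2.1864,-2.7578)
  v4: (1-0.616)·(2.76,-1.71) + 0.616·(2.29,-1.65) = (2.4705,-1.6730)
Shoelace sum Σ(x_i·y_{i+1} − x_{i+1}·y_i):
  i=1: 0.5995·0.5557 − -2.5700·1.9842 = +5.4324 (running +5.4324)
  i=2: -2.5700·-2.7578 − -2.1864·0.5557 = +8.3026 (running +13.7350)
  i=3: -2.1864·-1.6730 − 2.4705·-2.7578 = +10.4711 (running +24.2061)
  i=4: 2.4705·1.9842 − 0.5995·-1.6730 = +5.9048 (running +30.1110)
Area = |Σ|/2 = |30.1110|/2 = 15.0555

Area at t=0.616: 15.0555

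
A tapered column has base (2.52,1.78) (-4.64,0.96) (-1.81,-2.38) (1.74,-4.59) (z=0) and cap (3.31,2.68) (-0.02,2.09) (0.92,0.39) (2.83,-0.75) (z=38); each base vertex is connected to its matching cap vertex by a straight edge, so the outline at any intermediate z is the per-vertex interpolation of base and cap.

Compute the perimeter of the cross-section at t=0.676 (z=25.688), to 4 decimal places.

Perimeter at t=0.676: 14.6160

Cross-section at t=0.676: each vertex is (1-t)·p0[i] + t·p1[i].
  v1: (1-0.676)·(2.52,1.78) + 0.676·(3.31,2.68) = (3.0540,2.3884)
  v2: (1-0.676)·(-4.64,0.96) + 0.676·(-0.02,2.09) = (-1.5169,1.7239)
  v3: (1-0.676)·(-1.81,-2.38) + 0.676·(0.92,0.39) = (0.0355,-0.5075)
  v4: (1-0.676)·(1.74,-4.59) + 0.676·(2.83,-0.75) = (2.4768,-1.9942)
Perimeter = Σ |v_{i+1} − v_i|:
  edge 1→2: √(-4.5709² + -0.6645²) = 4.6190 (running 4.6190)
  edge 2→3: √(1.5524² + -2.2314²) = 2.7182 (running 7.3372)
  edge 3→4: √(2.4414² + -1.4867²) = 2.8584 (running 10.1956)
  edge 4→1: √(0.5772² + 4.3826²) = 4.4204 (running 14.6160)
Perimeter = 14.6160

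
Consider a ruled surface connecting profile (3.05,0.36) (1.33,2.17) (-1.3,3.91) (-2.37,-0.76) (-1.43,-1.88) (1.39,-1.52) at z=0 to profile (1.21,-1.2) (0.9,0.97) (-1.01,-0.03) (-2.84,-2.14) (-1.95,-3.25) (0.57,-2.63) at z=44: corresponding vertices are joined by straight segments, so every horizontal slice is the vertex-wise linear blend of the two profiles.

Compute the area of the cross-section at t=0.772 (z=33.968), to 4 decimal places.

Area at t=0.772: 11.9537

Cross-section at t=0.772: each vertex is (1-t)·p0[i] + t·p1[i].
  v1: (1-0.772)·(3.05,0.36) + 0.772·(1.21,-1.2) = (1.6295,-0.8443)
  v2: (1-0.772)·(1.33,2.17) + 0.772·(0.9,0.97) = (0.9980,1.2436)
  v3: (1-0.772)·(-1.3,3.91) + 0.772·(-1.01,-0.03) = (-1.0761,0.8683)
  v4: (1-0.772)·(-2.37,-0.76) + 0.772·(-2.84,-2.14) = (-2.7328,-1.8254)
  v5: (1-0.772)·(-1.43,-1.88) + 0.772·(-1.95,-3.25) = (-1.8314,-2.9376)
  v6: (1-0.772)·(1.39,-1.52) + 0.772·(0.57,-2.63) = (0.7570,-2.3769)
Shoelace sum Σ(x_i·y_{i+1} − x_{i+1}·y_i):
  i=1: 1.6295·1.2436 − 0.9980·-0.8443 = +2.8691 (running +2.8691)
  i=2: 0.9980·0.8683 − -1.0761·1.2436 = +2.2049 (running +5.0740)
  i=3: -1.0761·-1.8254 − -2.7328·0.8683 = +4.3373 (running +9.4113)
  i=4: -2.7328·-2.9376 − -1.8314·-1.8254 = +4.6851 (running +14.0964)
  i=5: -1.8314·-2.3769 − 0.7570·-2.9376 = +6.5769 (running +20.6732)
  i=6: 0.7570·-0.8443 − 1.6295·-2.3769 = +3.2341 (running +23.9074)
Area = |Σ|/2 = |23.9074|/2 = 11.9537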